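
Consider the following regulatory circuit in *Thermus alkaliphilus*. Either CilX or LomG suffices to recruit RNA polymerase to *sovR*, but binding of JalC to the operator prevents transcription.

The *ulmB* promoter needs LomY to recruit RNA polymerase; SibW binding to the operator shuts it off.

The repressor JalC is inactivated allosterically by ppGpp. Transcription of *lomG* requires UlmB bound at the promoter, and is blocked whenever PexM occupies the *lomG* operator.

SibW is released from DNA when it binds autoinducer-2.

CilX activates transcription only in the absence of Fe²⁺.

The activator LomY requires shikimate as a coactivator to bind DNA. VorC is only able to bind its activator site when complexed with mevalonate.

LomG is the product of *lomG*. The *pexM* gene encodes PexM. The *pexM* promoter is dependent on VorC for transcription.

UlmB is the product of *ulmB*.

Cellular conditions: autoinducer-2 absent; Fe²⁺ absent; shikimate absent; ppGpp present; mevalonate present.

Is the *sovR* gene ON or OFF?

ON

Fe²⁺ is absent, so CilX is active.
Mevalonate is present, so VorC is active.
No repressor is bound and VorC is active, so *pexM* is transcribed.
So PexM is produced and active.
Shikimate is absent, so LomY is inactive.
Autoinducer-2 is absent, so SibW is active.
With repressor SibW bound, *ulmB* is not transcribed.
So UlmB is not produced.
With repressor PexM bound, *lomG* is not transcribed.
So LomG is not produced.
ppGpp is present, so JalC is inactive.
Activator CilX is present, so *sovR* is transcribed.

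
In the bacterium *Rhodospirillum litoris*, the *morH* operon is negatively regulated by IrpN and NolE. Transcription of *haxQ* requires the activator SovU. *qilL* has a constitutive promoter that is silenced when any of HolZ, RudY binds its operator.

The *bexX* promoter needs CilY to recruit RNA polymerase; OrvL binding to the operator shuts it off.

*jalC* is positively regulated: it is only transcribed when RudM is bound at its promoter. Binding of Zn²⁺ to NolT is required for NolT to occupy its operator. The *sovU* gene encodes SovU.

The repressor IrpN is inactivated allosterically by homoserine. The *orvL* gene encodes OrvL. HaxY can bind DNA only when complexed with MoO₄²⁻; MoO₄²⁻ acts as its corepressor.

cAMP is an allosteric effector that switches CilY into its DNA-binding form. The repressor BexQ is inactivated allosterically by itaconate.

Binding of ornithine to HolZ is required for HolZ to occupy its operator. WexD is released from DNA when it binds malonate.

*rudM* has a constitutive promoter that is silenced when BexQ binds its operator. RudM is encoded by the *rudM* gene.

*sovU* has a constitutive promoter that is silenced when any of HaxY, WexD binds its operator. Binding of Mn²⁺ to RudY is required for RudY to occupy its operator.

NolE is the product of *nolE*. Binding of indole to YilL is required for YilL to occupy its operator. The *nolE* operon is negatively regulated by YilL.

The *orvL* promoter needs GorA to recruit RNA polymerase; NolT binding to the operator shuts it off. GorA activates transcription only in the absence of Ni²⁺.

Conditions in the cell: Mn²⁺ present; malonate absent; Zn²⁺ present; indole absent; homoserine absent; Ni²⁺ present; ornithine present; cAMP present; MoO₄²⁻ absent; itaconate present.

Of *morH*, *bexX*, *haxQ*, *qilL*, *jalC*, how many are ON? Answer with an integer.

2

Homoserine is absent, so IrpN is active.
Indole is absent, so YilL is inactive.
With no repressor bound, *nolE* is transcribed.
So NolE is produced and active.
With repressor IrpN bound, *morH* is not transcribed.
→ *morH* is OFF.
Zn²⁺ is present, so NolT is active.
Ni²⁺ is present, so GorA is inactive.
With repressor NolT bound, *orvL* is not transcribed.
So OrvL is not produced.
cAMP is present, so CilY is active.
No repressor is bound and CilY is active, so *bexX* is transcribed.
→ *bexX* is ON.
MoO₄²⁻ is absent, so HaxY is inactive.
Malonate is absent, so WexD is active.
With repressor WexD bound, *sovU* is not transcribed.
So SovU is not produced.
Required activator SovU is absent, so *haxQ* is not transcribed.
→ *haxQ* is OFF.
Ornithine is present, so HolZ is active.
Mn²⁺ is present, so RudY is active.
With repressor HolZ bound, *qilL* is not transcribed.
→ *qilL* is OFF.
Itaconate is present, so BexQ is inactive.
With no repressor bound, *rudM* is transcribed.
So RudM is produced and active.
No repressor is bound and RudM is active, so *jalC* is transcribed.
→ *jalC* is ON.
2 of the 5 genes are transcribed.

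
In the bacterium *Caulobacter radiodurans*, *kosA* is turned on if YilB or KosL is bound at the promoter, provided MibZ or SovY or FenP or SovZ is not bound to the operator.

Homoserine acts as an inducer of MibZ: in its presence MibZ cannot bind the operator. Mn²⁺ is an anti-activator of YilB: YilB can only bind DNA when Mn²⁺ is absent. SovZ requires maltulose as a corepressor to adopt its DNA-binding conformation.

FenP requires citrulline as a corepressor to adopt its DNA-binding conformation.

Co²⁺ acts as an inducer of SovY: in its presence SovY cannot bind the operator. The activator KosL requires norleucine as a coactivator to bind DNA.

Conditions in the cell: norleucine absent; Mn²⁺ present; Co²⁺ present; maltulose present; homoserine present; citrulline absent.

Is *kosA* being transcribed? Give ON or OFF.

Homoserine is present, so MibZ is inactive.
Co²⁺ is present, so SovY is inactive.
Mn²⁺ is present, so YilB is inactive.
Citrulline is absent, so FenP is inactive.
Maltulose is present, so SovZ is active.
Norleucine is absent, so KosL is inactive.
With repressor SovZ bound, *kosA* is not transcribed.

OFF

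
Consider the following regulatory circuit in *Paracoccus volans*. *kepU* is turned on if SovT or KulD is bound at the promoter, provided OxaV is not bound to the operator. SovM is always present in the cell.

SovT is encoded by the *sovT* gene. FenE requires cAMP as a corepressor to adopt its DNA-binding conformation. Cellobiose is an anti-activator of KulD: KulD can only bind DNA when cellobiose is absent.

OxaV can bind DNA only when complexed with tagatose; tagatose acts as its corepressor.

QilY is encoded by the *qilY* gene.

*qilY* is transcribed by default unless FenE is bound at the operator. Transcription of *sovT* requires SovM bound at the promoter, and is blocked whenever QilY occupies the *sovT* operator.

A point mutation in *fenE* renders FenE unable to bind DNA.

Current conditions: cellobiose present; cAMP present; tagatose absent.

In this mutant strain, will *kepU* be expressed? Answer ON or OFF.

Tagatose is absent, so OxaV is inactive.
FenE is non-functional in this strain, so it has no effect.
With no repressor bound, *qilY* is transcribed.
So QilY is produced and active.
SovM is produced constitutively and is active.
With repressor QilY bound, *sovT* is not transcribed.
So SovT is not produced.
Cellobiose is present, so KulD is inactive.
No activator is available at the *kepU* promoter, so *kepU* is not transcribed.

OFF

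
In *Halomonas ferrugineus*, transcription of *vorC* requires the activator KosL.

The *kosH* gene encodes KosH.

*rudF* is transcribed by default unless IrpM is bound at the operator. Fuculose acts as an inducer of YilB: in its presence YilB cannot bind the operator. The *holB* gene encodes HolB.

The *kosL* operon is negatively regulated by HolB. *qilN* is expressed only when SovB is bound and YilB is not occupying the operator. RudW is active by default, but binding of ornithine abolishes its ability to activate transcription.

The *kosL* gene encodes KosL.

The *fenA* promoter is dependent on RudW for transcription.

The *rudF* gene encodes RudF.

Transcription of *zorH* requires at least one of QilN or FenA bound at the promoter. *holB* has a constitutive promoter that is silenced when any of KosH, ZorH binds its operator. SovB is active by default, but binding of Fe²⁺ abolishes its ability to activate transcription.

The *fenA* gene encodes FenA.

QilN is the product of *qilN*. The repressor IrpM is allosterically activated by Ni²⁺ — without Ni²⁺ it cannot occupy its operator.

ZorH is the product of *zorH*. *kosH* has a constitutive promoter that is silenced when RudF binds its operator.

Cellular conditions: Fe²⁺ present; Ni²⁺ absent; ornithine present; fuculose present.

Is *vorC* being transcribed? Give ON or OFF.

OFF

Ni²⁺ is absent, so IrpM is inactive.
With no repressor bound, *rudF* is transcribed.
So RudF is produced and active.
With repressor RudF bound, *kosH* is not transcribed.
So KosH is not produced.
Fe²⁺ is present, so SovB is inactive.
Fuculose is present, so YilB is inactive.
Required activator SovB is absent, so *qilN* is not transcribed.
So QilN is not produced.
Ornithine is present, so RudW is inactive.
Required activator RudW is absent, so *fenA* is not transcribed.
So FenA is not produced.
No activator is available at the *zorH* promoter, so *zorH* is not transcribed.
So ZorH is not produced.
With no repressor bound, *holB* is transcribed.
So HolB is produced and active.
With repressor HolB bound, *kosL* is not transcribed.
So KosL is not produced.
Required activator KosL is absent, so *vorC* is not transcribed.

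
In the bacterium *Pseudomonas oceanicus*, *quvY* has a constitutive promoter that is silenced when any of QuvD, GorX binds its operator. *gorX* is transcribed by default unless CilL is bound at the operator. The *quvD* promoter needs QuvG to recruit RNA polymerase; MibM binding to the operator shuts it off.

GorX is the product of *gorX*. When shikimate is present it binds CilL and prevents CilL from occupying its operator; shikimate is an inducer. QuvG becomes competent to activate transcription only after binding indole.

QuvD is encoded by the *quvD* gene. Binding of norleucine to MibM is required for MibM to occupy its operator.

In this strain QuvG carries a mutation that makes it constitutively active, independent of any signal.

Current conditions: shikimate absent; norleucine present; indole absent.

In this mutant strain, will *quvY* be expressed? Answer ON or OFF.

ON

QuvG is constitutively active in this strain.
Norleucine is present, so MibM is active.
With repressor MibM bound, *quvD* is not transcribed.
So QuvD is not produced.
Shikimate is absent, so CilL is active.
With repressor CilL bound, *gorX* is not transcribed.
So GorX is not produced.
With no repressor bound, *quvY* is transcribed.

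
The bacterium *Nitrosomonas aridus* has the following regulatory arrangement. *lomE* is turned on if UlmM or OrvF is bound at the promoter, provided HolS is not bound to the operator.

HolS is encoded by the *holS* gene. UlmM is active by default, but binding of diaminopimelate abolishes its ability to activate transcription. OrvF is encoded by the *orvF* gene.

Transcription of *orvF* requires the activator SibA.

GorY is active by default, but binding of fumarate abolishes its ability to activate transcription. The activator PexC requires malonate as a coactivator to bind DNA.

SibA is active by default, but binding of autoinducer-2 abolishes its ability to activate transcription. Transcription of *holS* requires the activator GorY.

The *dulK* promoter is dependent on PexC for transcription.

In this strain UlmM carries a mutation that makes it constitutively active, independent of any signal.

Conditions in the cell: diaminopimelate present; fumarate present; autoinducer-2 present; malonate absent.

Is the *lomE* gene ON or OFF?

Fumarate is present, so GorY is inactive.
Required activator GorY is absent, so *holS* is not transcribed.
So HolS is not produced.
UlmM is constitutively active in this strain.
Autoinducer-2 is present, so SibA is inactive.
Required activator SibA is absent, so *orvF* is not transcribed.
So OrvF is not produced.
Activator UlmM is present, so *lomE* is transcribed.

ON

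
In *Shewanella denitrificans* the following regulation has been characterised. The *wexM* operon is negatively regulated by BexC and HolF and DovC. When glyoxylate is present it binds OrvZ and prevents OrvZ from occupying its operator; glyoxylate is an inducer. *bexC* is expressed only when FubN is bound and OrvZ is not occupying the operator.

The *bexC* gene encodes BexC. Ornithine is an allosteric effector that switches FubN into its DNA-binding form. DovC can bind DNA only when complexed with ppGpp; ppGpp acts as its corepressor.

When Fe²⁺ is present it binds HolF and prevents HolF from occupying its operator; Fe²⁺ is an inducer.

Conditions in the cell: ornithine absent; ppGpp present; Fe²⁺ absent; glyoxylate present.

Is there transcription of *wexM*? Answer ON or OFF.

Ornithine is absent, so FubN is inactive.
Glyoxylate is present, so OrvZ is inactive.
Required activator FubN is absent, so *bexC* is not transcribed.
So BexC is not produced.
Fe²⁺ is absent, so HolF is active.
ppGpp is present, so DovC is active.
With repressor HolF bound, *wexM* is not transcribed.

OFF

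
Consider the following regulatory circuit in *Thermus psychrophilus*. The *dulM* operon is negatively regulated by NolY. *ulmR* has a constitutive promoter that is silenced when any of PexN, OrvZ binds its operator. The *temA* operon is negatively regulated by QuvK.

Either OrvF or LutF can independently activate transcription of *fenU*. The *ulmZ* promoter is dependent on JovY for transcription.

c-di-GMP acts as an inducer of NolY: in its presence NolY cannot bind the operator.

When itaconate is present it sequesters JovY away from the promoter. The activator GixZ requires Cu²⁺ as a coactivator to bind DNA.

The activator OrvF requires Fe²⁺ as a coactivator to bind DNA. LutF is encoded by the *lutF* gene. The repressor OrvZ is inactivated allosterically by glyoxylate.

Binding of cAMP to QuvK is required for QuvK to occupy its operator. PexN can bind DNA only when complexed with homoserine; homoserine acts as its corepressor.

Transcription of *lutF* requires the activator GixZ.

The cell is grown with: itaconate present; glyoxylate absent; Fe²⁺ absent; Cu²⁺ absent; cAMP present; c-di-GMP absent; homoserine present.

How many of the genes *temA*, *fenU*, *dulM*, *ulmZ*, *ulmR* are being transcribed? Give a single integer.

cAMP is present, so QuvK is active.
With repressor QuvK bound, *temA* is not transcribed.
→ *temA* is OFF.
Fe²⁺ is absent, so OrvF is inactive.
Cu²⁺ is absent, so GixZ is inactive.
Required activator GixZ is absent, so *lutF* is not transcribed.
So LutF is not produced.
No activator is available at the *fenU* promoter, so *fenU* is not transcribed.
→ *fenU* is OFF.
c-di-GMP is absent, so NolY is active.
With repressor NolY bound, *dulM* is not transcribed.
→ *dulM* is OFF.
Itaconate is present, so JovY is inactive.
Required activator JovY is absent, so *ulmZ* is not transcribed.
→ *ulmZ* is OFF.
Homoserine is present, so PexN is active.
Glyoxylate is absent, so OrvZ is active.
With repressor PexN bound, *ulmR* is not transcribed.
→ *ulmR* is OFF.
0 of the 5 genes are transcribed.

0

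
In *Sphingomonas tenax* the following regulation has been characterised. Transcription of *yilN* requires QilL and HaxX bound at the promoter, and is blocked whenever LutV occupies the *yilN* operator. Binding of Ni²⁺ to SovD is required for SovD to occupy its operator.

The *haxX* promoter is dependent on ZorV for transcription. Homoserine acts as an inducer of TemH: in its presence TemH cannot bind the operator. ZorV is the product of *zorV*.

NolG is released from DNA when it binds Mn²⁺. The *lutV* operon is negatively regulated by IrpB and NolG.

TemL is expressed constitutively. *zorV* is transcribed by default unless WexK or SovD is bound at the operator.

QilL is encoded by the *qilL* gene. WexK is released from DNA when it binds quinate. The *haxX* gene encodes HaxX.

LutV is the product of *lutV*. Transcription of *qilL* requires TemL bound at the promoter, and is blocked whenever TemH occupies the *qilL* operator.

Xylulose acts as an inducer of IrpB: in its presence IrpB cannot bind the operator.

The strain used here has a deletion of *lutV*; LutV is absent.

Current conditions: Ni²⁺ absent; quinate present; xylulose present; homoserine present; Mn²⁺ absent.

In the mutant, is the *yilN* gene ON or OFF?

LutV is non-functional in this strain, so it has no effect.
Homoserine is present, so TemH is inactive.
TemL is produced constitutively and is active.
No repressor is bound and TemL is active, so *qilL* is transcribed.
So QilL is produced and active.
Quinate is present, so WexK is inactive.
Ni²⁺ is absent, so SovD is inactive.
With no repressor bound, *zorV* is transcribed.
So ZorV is produced and active.
No repressor is bound and ZorV is active, so *haxX* is transcribed.
So HaxX is produced and active.
No repressor is bound and QilL and HaxX are active, so *yilN* is transcribed.

ON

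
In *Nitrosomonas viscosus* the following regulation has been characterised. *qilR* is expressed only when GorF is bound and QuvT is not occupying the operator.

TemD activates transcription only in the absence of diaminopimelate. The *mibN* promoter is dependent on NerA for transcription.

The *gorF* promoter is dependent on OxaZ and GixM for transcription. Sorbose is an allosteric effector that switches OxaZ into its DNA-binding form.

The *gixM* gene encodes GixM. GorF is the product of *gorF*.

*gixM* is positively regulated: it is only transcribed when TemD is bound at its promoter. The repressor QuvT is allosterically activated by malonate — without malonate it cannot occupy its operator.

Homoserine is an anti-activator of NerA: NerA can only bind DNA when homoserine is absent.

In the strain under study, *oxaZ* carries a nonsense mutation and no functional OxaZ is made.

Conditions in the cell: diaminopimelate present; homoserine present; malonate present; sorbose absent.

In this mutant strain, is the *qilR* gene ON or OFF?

OFF

OxaZ is non-functional in this strain, so it has no effect.
Diaminopimelate is present, so TemD is inactive.
Required activator TemD is absent, so *gixM* is not transcribed.
So GixM is not produced.
Required activator OxaZ is absent, so *gorF* is not transcribed.
So GorF is not produced.
Malonate is present, so QuvT is active.
With repressor QuvT bound, *qilR* is not transcribed.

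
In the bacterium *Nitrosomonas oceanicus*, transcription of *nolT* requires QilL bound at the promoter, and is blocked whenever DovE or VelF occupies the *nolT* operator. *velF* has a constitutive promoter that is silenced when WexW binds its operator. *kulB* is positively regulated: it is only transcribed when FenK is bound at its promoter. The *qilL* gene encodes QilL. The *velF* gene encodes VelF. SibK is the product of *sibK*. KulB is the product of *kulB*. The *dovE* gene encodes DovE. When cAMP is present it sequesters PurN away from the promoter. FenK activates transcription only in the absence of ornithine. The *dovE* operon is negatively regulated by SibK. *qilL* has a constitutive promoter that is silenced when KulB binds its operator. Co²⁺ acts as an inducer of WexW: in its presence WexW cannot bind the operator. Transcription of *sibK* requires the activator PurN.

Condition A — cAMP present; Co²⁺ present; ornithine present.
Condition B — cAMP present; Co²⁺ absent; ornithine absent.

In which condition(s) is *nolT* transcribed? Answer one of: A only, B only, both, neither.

Condition A:
cAMP is present, so PurN is inactive.
Required activator PurN is absent, so *sibK* is not transcribed.
So SibK is not produced.
With no repressor bound, *dovE* is transcribed.
So DovE is produced and active.
Co²⁺ is present, so WexW is inactive.
With no repressor bound, *velF* is transcribed.
So VelF is produced and active.
Ornithine is present, so FenK is inactive.
Required activator FenK is absent, so *kulB* is not transcribed.
So KulB is not produced.
With no repressor bound, *qilL* is transcribed.
So QilL is produced and active.
With repressor DovE bound, *nolT* is not transcribed.
→ *nolT* is OFF in A.
Condition B:
cAMP is present, so PurN is inactive.
Required activator PurN is absent, so *sibK* is not transcribed.
So SibK is not produced.
With no repressor bound, *dovE* is transcribed.
So DovE is produced and active.
Co²⁺ is absent, so WexW is active.
With repressor WexW bound, *velF* is not transcribed.
So VelF is not produced.
Ornithine is absent, so FenK is active.
No repressor is bound and FenK is active, so *kulB* is transcribed.
So KulB is produced and active.
With repressor KulB bound, *qilL* is not transcribed.
So QilL is not produced.
With repressor DovE bound, *nolT* is not transcribed.
→ *nolT* is OFF in B.

neither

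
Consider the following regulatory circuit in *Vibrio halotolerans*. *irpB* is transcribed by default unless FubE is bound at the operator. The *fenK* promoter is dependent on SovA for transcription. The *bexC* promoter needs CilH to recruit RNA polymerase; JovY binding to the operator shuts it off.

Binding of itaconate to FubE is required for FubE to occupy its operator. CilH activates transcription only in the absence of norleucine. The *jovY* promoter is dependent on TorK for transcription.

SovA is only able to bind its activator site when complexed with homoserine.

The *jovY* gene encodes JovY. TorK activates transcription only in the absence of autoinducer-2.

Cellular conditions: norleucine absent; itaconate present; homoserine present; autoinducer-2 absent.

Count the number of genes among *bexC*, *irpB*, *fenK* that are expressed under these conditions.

Norleucine is absent, so CilH is active.
Autoinducer-2 is absent, so TorK is active.
No repressor is bound and TorK is active, so *jovY* is transcribed.
So JovY is produced and active.
With repressor JovY bound, *bexC* is not transcribed.
→ *bexC* is OFF.
Itaconate is present, so FubE is active.
With repressor FubE bound, *irpB* is not transcribed.
→ *irpB* is OFF.
Homoserine is present, so SovA is active.
No repressor is bound and SovA is active, so *fenK* is transcribed.
→ *fenK* is ON.
1 of the 3 genes is transcribed.

1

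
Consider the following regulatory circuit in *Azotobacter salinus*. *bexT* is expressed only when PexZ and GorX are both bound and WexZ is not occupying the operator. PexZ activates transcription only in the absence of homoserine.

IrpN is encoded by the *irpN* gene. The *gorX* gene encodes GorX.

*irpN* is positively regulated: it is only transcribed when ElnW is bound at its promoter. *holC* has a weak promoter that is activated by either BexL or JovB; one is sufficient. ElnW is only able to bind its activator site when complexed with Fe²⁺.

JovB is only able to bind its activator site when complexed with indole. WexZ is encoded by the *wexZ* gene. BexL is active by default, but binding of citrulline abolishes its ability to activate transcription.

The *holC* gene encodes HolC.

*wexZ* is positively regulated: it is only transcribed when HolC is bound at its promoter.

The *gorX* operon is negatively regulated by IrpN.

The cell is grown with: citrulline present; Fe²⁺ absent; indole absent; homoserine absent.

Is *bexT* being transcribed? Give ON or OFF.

Homoserine is absent, so PexZ is active.
Citrulline is present, so BexL is inactive.
Indole is absent, so JovB is inactive.
No activator is available at the *holC* promoter, so *holC* is not transcribed.
So HolC is not produced.
Required activator HolC is absent, so *wexZ* is not transcribed.
So WexZ is not produced.
Fe²⁺ is absent, so ElnW is inactive.
Required activator ElnW is absent, so *irpN* is not transcribed.
So IrpN is not produced.
With no repressor bound, *gorX* is transcribed.
So GorX is produced and active.
No repressor is bound and PexZ and GorX are active, so *bexT* is transcribed.

ON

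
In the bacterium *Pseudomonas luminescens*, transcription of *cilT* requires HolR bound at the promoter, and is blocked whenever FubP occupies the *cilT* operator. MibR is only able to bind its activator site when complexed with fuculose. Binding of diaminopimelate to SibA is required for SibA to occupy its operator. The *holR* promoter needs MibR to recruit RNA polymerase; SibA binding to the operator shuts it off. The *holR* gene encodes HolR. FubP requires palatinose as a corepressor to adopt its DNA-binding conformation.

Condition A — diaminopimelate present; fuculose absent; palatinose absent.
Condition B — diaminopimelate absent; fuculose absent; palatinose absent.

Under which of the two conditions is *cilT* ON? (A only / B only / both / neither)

Condition A:
Diaminopimelate is present, so SibA is active.
Fuculose is absent, so MibR is inactive.
With repressor SibA bound, *holR* is not transcribed.
So HolR is not produced.
Palatinose is absent, so FubP is inactive.
Required activator HolR is absent, so *cilT* is not transcribed.
→ *cilT* is OFF in A.
Condition B:
Diaminopimelate is absent, so SibA is inactive.
Fuculose is absent, so MibR is inactive.
Required activator MibR is absent, so *holR* is not transcribed.
So HolR is not produced.
Palatinose is absent, so FubP is inactive.
Required activator HolR is absent, so *cilT* is not transcribed.
→ *cilT* is OFF in B.

neither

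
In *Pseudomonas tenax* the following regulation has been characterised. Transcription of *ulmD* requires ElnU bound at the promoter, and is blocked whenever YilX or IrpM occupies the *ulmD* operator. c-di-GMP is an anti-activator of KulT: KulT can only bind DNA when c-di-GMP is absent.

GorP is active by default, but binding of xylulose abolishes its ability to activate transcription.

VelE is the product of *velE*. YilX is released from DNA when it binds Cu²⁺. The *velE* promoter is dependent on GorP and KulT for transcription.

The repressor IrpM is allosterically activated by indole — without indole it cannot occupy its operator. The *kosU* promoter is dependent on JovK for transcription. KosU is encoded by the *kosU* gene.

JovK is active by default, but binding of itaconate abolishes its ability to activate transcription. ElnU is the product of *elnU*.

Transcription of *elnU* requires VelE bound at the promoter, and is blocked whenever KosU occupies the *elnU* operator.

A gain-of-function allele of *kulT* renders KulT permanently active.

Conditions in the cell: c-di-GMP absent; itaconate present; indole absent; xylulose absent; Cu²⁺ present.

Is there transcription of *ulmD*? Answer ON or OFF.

ON

Xylulose is absent, so GorP is active.
KulT is constitutively active in this strain.
No repressor is bound and GorP and KulT are active, so *velE* is transcribed.
So VelE is produced and active.
Itaconate is present, so JovK is inactive.
Required activator JovK is absent, so *kosU* is not transcribed.
So KosU is not produced.
No repressor is bound and VelE is active, so *elnU* is transcribed.
So ElnU is produced and active.
Cu²⁺ is present, so YilX is inactive.
Indole is absent, so IrpM is inactive.
No repressor is bound and ElnU is active, so *ulmD* is transcribed.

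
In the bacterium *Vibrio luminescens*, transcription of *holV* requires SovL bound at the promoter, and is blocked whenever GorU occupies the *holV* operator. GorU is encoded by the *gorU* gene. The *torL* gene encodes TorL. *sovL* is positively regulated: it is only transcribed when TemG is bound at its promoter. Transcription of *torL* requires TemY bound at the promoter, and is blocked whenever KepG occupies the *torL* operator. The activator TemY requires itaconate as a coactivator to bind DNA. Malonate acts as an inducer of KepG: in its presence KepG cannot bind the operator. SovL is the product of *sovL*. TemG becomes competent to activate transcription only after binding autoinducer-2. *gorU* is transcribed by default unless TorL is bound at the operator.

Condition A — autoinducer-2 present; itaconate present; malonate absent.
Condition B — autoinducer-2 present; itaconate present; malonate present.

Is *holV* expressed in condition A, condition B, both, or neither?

B only

Condition A:
Autoinducer-2 is present, so TemG is active.
No repressor is bound and TemG is active, so *sovL* is transcribed.
So SovL is produced and active.
Itaconate is present, so TemY is active.
Malonate is absent, so KepG is active.
With repressor KepG bound, *torL* is not transcribed.
So TorL is not produced.
With no repressor bound, *gorU* is transcribed.
So GorU is produced and active.
With repressor GorU bound, *holV* is not transcribed.
→ *holV* is OFF in A.
Condition B:
Autoinducer-2 is present, so TemG is active.
No repressor is bound and TemG is active, so *sovL* is transcribed.
So SovL is produced and active.
Itaconate is present, so TemY is active.
Malonate is present, so KepG is inactive.
No repressor is bound and TemY is active, so *torL* is transcribed.
So TorL is produced and active.
With repressor TorL bound, *gorU* is not transcribed.
So GorU is not produced.
No repressor is bound and SovL is active, so *holV* is transcribed.
→ *holV* is ON in B.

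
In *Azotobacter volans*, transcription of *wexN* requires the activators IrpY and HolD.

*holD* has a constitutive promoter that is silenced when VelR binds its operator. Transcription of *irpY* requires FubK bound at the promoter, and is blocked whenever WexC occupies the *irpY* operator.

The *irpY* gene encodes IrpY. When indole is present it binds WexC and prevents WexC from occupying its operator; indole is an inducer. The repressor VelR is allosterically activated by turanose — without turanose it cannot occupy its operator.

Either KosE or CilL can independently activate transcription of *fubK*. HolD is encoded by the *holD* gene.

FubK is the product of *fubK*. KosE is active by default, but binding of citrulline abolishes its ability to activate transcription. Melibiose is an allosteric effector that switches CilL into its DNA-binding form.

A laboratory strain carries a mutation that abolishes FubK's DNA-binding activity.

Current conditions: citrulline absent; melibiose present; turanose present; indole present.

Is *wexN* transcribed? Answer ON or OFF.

OFF

FubK is non-functional in this strain, so it has no effect.
Indole is present, so WexC is inactive.
Required activator FubK is absent, so *irpY* is not transcribed.
So IrpY is not produced.
Turanose is present, so VelR is active.
With repressor VelR bound, *holD* is not transcribed.
So HolD is not produced.
Required activator IrpY is absent, so *wexN* is not transcribed.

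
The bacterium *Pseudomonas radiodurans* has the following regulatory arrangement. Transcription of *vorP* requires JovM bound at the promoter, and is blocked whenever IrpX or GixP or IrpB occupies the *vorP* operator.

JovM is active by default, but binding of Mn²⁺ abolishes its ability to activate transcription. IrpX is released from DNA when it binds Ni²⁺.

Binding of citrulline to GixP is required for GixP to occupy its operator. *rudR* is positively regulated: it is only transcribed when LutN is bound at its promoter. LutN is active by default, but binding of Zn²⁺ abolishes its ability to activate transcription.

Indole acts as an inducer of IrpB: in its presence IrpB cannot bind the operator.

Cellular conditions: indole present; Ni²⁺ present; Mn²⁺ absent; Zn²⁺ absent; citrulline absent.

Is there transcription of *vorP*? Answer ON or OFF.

Ni²⁺ is present, so IrpX is inactive.
Mn²⁺ is absent, so JovM is active.
Citrulline is absent, so GixP is inactive.
Indole is present, so IrpB is inactive.
No repressor is bound and JovM is active, so *vorP* is transcribed.

ON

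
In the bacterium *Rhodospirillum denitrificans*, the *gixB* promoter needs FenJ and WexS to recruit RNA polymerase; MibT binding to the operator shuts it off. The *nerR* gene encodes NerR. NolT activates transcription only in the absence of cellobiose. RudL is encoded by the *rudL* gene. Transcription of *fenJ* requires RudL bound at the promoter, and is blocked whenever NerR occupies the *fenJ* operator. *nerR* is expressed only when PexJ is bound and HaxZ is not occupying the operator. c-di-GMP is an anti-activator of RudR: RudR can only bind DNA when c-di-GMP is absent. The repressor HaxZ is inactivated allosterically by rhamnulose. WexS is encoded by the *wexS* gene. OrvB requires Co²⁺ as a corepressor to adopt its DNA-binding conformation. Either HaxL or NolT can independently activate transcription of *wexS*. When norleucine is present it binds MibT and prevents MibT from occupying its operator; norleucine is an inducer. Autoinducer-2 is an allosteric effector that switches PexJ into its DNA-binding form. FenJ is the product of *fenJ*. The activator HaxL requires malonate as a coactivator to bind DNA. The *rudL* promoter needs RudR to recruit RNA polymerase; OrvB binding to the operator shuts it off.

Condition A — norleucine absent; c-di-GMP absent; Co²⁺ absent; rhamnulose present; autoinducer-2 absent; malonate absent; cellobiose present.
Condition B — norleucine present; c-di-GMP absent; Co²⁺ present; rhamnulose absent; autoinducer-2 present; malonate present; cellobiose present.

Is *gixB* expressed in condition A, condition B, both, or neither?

Condition A:
Norleucine is absent, so MibT is active.
c-di-GMP is absent, so RudR is active.
Co²⁺ is absent, so OrvB is inactive.
No repressor is bound and RudR is active, so *rudL* is transcribed.
So RudL is produced and active.
Rhamnulose is present, so HaxZ is inactive.
Autoinducer-2 is absent, so PexJ is inactive.
Required activator PexJ is absent, so *nerR* is not transcribed.
So NerR is not produced.
No repressor is bound and RudL is active, so *fenJ* is transcribed.
So FenJ is produced and active.
Malonate is absent, so HaxL is inactive.
Cellobiose is present, so NolT is inactive.
No activator is available at the *wexS* promoter, so *wexS* is not transcribed.
So WexS is not produced.
With repressor MibT bound, *gixB* is not transcribed.
→ *gixB* is OFF in A.
Condition B:
Norleucine is present, so MibT is inactive.
c-di-GMP is absent, so RudR is active.
Co²⁺ is present, so OrvB is active.
With repressor OrvB bound, *rudL* is not transcribed.
So RudL is not produced.
Rhamnulose is absent, so HaxZ is active.
Autoinducer-2 is present, so PexJ is active.
With repressor HaxZ bound, *nerR* is not transcribed.
So NerR is not produced.
Required activator RudL is absent, so *fenJ* is not transcribed.
So FenJ is not produced.
Malonate is present, so HaxL is active.
Cellobiose is present, so NolT is inactive.
Activator HaxL is present, so *wexS* is transcribed.
So WexS is produced and active.
Required activator FenJ is absent, so *gixB* is not transcribed.
→ *gixB* is OFF in B.

neither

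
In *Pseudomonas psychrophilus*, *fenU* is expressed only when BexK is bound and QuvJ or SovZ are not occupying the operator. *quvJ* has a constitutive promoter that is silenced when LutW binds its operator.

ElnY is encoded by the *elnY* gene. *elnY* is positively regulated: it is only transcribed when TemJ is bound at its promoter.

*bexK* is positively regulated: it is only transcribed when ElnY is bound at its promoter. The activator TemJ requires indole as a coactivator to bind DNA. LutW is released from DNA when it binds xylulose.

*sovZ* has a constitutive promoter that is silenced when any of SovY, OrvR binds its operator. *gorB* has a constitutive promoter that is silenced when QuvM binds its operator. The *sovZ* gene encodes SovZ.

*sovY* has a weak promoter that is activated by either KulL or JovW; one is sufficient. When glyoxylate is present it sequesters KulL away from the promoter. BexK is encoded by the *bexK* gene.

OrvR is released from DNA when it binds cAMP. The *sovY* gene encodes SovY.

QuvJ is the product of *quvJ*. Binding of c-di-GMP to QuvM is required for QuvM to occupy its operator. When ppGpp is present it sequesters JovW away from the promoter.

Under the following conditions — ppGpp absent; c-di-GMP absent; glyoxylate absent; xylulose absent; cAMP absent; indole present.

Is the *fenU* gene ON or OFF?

ON

Xylulose is absent, so LutW is active.
With repressor LutW bound, *quvJ* is not transcribed.
So QuvJ is not produced.
Indole is present, so TemJ is active.
No repressor is bound and TemJ is active, so *elnY* is transcribed.
So ElnY is produced and active.
No repressor is bound and ElnY is active, so *bexK* is transcribed.
So BexK is produced and active.
Glyoxylate is absent, so KulL is active.
ppGpp is absent, so JovW is active.
Activator KulL is present, so *sovY* is transcribed.
So SovY is produced and active.
cAMP is absent, so OrvR is active.
With repressor SovY bound, *sovZ* is not transcribed.
So SovZ is not produced.
No repressor is bound and BexK is active, so *fenU* is transcribed.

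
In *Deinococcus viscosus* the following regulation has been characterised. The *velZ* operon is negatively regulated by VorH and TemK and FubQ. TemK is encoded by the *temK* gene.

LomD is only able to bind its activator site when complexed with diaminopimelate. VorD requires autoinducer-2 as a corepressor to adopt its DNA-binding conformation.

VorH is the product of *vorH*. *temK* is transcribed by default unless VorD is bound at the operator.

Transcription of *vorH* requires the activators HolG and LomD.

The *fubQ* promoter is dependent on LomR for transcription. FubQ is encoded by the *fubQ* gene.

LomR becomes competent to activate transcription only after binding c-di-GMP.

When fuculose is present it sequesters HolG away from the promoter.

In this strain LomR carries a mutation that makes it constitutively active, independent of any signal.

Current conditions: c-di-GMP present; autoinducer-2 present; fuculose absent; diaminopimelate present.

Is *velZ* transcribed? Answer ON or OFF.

Fuculose is absent, so HolG is active.
Diaminopimelate is present, so LomD is active.
No repressor is bound and HolG and LomD are active, so *vorH* is transcribed.
So VorH is produced and active.
Autoinducer-2 is present, so VorD is active.
With repressor VorD bound, *temK* is not transcribed.
So TemK is not produced.
LomR is constitutively active in this strain.
No repressor is bound and LomR is active, so *fubQ* is transcribed.
So FubQ is produced and active.
With repressor VorH bound, *velZ* is not transcribed.

OFF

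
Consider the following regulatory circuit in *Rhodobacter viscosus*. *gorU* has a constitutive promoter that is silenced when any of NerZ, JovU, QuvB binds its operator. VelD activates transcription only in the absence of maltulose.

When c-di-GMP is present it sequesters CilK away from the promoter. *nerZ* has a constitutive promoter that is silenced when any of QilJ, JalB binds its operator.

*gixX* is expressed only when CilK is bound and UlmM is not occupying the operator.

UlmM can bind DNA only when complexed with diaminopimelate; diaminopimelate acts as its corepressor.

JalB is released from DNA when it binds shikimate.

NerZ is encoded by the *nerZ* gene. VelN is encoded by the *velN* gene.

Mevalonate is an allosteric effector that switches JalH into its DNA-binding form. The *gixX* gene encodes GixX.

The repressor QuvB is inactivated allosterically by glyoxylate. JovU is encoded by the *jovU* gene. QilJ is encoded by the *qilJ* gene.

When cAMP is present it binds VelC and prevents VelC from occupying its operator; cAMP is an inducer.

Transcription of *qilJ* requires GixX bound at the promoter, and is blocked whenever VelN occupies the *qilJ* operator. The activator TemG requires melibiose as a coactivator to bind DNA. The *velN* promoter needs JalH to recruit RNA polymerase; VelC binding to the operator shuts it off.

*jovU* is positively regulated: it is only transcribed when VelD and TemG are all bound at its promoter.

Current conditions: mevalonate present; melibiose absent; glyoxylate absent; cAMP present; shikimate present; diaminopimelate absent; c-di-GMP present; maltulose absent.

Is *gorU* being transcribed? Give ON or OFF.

OFF

cAMP is present, so VelC is inactive.
Mevalonate is present, so JalH is active.
No repressor is bound and JalH is active, so *velN* is transcribed.
So VelN is produced and active.
c-di-GMP is present, so CilK is inactive.
Diaminopimelate is absent, so UlmM is inactive.
Required activator CilK is absent, so *gixX* is not transcribed.
So GixX is not produced.
With repressor VelN bound, *qilJ* is not transcribed.
So QilJ is not produced.
Shikimate is present, so JalB is inactive.
With no repressor bound, *nerZ* is transcribed.
So NerZ is produced and active.
Maltulose is absent, so VelD is active.
Melibiose is absent, so TemG is inactive.
Required activator TemG is absent, so *jovU* is not transcribed.
So JovU is not produced.
Glyoxylate is absent, so QuvB is active.
With repressor NerZ bound, *gorU* is not transcribed.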